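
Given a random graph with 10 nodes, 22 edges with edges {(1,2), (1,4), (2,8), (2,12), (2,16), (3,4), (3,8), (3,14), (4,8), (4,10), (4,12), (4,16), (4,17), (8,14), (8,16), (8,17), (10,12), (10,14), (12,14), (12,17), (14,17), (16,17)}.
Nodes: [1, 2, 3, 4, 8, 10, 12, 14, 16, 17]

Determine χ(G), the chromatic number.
χ(G) = 4

Clique number ω(G) = 4 (lower bound: χ ≥ ω).
The clique on [4, 8, 16, 17] has size 4, forcing χ ≥ 4, and the coloring below uses 4 colors, so χ(G) = 4.
A valid 4-coloring: color 1: [2, 4, 14]; color 2: [1, 8, 12]; color 3: [3, 10, 17]; color 4: [16].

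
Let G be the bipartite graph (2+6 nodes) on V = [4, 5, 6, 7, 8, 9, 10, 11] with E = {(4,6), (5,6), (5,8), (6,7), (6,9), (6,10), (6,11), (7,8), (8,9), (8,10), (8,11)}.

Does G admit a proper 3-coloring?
Yes, G is 3-colorable

A valid 3-coloring: color 1: [6, 8]; color 2: [4, 5, 7, 9, 10, 11].
(χ(G) = 2 ≤ 3.)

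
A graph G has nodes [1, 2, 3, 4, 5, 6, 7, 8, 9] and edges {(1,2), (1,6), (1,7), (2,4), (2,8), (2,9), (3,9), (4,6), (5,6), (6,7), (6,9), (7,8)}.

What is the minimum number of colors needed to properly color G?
Clique number ω(G) = 3 (lower bound: χ ≥ ω).
The clique on [1, 6, 7] has size 3, forcing χ ≥ 3, and the coloring below uses 3 colors, so χ(G) = 3.
A valid 3-coloring: color 1: [2, 3, 6]; color 2: [4, 5, 7, 9]; color 3: [1, 8].

χ(G) = 3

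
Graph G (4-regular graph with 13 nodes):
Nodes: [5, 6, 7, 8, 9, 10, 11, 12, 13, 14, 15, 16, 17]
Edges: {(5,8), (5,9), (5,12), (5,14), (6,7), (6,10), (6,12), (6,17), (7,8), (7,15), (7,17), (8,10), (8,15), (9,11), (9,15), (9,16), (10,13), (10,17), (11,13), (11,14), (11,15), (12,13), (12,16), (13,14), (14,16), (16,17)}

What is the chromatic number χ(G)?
Clique number ω(G) = 3 (lower bound: χ ≥ ω).
The clique on [6, 10, 17] has size 3, forcing χ ≥ 3, and the coloring below uses 3 colors, so χ(G) = 3.
A valid 3-coloring: color 1: [12, 14, 15, 17]; color 2: [6, 8, 9, 13]; color 3: [5, 7, 10, 11, 16].

χ(G) = 3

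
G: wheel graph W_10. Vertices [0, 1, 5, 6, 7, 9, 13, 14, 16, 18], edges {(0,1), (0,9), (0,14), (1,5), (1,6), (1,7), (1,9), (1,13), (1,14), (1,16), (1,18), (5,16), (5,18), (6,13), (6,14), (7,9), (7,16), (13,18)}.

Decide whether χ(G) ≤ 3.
No, G is not 3-colorable

Odd cycle [6, 13, 18, 5, 16, 7, 9, 0, 14] needs 3 colors (χ ≥ 3).
Vertex 1 is adjacent to every vertex of [0, 5, 6, 7, 9, 13, 14, 16, 18], which already need 3 colors among themselves, so 1 needs a new color (χ ≥ 4).
Hence χ(G) ≥ 4 > 3, so no proper 3-coloring exists.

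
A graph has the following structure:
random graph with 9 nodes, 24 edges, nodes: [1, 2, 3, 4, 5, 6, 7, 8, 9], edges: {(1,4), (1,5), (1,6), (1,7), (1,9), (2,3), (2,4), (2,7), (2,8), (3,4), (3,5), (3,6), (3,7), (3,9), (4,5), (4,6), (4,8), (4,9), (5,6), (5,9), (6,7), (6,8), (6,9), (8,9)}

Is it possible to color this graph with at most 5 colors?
A valid 5-coloring: color 1: [4, 7]; color 2: [2, 6]; color 3: [1, 3, 8]; color 4: [9]; color 5: [5].
(χ(G) = 5 ≤ 5.)

Yes, G is 5-colorable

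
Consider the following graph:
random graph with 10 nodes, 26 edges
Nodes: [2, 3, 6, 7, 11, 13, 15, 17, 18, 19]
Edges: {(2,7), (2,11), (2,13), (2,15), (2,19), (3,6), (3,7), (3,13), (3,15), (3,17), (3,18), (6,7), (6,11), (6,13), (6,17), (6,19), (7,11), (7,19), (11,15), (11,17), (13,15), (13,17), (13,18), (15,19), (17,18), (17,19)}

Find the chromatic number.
χ(G) = 4

Clique number ω(G) = 4 (lower bound: χ ≥ ω).
The clique on [3, 13, 17, 18] has size 4, forcing χ ≥ 4, and the coloring below uses 4 colors, so χ(G) = 4.
A valid 4-coloring: color 1: [11, 13, 19]; color 2: [2, 3]; color 3: [6, 15, 18]; color 4: [7, 17].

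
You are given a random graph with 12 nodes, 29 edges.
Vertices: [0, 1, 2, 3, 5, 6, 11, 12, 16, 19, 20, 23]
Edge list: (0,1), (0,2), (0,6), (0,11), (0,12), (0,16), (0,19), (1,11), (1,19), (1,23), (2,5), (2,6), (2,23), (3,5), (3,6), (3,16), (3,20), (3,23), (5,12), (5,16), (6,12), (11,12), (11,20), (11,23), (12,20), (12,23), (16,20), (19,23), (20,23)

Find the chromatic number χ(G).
χ(G) = 4

Clique number ω(G) = 4 (lower bound: χ ≥ ω).
The clique on [11, 12, 20, 23] has size 4, forcing χ ≥ 4, and the coloring below uses 4 colors, so χ(G) = 4.
A valid 4-coloring: color 1: [0, 5, 23]; color 2: [1, 2, 3, 12]; color 3: [6, 11, 16, 19]; color 4: [20].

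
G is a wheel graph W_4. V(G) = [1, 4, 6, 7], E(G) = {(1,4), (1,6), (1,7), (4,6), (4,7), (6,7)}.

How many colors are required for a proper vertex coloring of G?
Clique number ω(G) = 4 (lower bound: χ ≥ ω).
The clique on [1, 4, 6, 7] has size 4, forcing χ ≥ 4, and the coloring below uses 4 colors, so χ(G) = 4.
A valid 4-coloring: color 1: [7]; color 2: [1]; color 3: [4]; color 4: [6].

χ(G) = 4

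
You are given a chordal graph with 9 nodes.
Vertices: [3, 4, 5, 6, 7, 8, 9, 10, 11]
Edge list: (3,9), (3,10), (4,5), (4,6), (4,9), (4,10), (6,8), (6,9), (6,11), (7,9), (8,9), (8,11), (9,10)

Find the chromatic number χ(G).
χ(G) = 3

Clique number ω(G) = 3 (lower bound: χ ≥ ω).
The clique on [6, 8, 9] has size 3, forcing χ ≥ 3, and the coloring below uses 3 colors, so χ(G) = 3.
A valid 3-coloring: color 1: [5, 9, 11]; color 2: [6, 7, 10]; color 3: [3, 4, 8].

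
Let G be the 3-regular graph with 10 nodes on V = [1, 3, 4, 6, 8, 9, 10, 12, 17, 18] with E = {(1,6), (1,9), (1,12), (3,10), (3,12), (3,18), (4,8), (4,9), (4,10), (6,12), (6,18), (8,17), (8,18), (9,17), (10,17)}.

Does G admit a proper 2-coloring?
No, G is not 2-colorable

The clique on vertices [1, 6, 12] has size 3 > 2, so it alone needs 3 colors.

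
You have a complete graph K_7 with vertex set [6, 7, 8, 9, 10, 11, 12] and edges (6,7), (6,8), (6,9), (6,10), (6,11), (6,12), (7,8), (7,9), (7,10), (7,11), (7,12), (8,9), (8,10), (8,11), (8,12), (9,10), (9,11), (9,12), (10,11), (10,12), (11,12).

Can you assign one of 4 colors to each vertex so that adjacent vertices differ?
No, G is not 4-colorable

The clique on vertices [6, 7, 8, 9, 10, 11, 12] has size 7 > 4, so it alone needs 7 colors.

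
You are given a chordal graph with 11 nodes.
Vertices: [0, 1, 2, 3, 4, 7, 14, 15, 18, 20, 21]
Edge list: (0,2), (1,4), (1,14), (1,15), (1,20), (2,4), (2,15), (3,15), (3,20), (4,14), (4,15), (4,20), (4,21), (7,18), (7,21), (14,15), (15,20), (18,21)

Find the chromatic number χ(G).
χ(G) = 4

Clique number ω(G) = 4 (lower bound: χ ≥ ω).
The clique on [1, 4, 15, 20] has size 4, forcing χ ≥ 4, and the coloring below uses 4 colors, so χ(G) = 4.
A valid 4-coloring: color 1: [0, 3, 4, 7]; color 2: [15, 21]; color 3: [1, 2, 18]; color 4: [14, 20].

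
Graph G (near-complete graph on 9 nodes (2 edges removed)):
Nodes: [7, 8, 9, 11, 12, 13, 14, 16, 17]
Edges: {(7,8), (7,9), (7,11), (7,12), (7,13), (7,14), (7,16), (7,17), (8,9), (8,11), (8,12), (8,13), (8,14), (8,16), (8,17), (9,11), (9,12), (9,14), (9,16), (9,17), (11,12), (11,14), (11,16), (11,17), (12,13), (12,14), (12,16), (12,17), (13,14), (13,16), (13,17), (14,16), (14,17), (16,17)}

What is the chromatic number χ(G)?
χ(G) = 8

Clique number ω(G) = 8 (lower bound: χ ≥ ω).
The clique on [7, 8, 9, 11, 12, 14, 16, 17] has size 8, forcing χ ≥ 8, and the coloring below uses 8 colors, so χ(G) = 8.
A valid 8-coloring: color 1: [7]; color 2: [12]; color 3: [17]; color 4: [14]; color 5: [16]; color 6: [8]; color 7: [9, 13]; color 8: [11].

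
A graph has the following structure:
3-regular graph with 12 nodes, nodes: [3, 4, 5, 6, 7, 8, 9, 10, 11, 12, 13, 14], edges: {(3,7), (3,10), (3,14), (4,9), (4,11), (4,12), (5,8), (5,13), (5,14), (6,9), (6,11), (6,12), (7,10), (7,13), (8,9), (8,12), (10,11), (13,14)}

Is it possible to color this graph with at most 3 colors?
Yes, G is 3-colorable

A valid 3-coloring: color 1: [3, 8, 11, 13]; color 2: [4, 5, 6, 10]; color 3: [7, 9, 12, 14].
(χ(G) = 3 ≤ 3.)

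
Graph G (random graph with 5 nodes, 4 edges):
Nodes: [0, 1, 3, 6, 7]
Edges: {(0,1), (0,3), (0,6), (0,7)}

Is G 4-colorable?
Yes, G is 4-colorable

A valid 4-coloring: color 1: [0]; color 2: [1, 3, 6, 7].
(χ(G) = 2 ≤ 4.)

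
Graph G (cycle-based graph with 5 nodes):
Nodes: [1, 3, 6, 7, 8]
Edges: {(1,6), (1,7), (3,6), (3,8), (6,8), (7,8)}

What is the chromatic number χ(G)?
Clique number ω(G) = 3 (lower bound: χ ≥ ω).
The clique on [3, 6, 8] has size 3, forcing χ ≥ 3, and the coloring below uses 3 colors, so χ(G) = 3.
A valid 3-coloring: color 1: [6, 7]; color 2: [1, 8]; color 3: [3].

χ(G) = 3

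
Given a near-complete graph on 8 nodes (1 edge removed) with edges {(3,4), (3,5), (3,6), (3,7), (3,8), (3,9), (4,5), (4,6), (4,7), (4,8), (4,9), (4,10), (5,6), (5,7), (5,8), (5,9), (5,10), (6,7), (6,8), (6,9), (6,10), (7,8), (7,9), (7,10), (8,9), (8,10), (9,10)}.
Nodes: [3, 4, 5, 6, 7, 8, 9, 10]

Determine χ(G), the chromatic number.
χ(G) = 7

Clique number ω(G) = 7 (lower bound: χ ≥ ω).
The clique on [4, 5, 6, 7, 8, 9, 10] has size 7, forcing χ ≥ 7, and the coloring below uses 7 colors, so χ(G) = 7.
A valid 7-coloring: color 1: [7]; color 2: [5]; color 3: [6]; color 4: [4]; color 5: [9]; color 6: [8]; color 7: [3, 10].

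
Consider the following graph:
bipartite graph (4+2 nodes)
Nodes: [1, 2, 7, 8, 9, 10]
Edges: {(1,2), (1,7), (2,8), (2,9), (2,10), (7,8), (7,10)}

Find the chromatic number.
Clique number ω(G) = 2 (lower bound: χ ≥ ω).
The graph is bipartite (no odd cycle), so 2 colors suffice: χ(G) = 2.
A valid 2-coloring: color 1: [2, 7]; color 2: [1, 8, 9, 10].

χ(G) = 2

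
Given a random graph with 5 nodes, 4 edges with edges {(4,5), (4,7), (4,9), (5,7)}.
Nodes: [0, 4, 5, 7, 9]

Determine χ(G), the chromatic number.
Clique number ω(G) = 3 (lower bound: χ ≥ ω).
The clique on [4, 5, 7] has size 3, forcing χ ≥ 3, and the coloring below uses 3 colors, so χ(G) = 3.
A valid 3-coloring: color 1: [0, 4]; color 2: [5, 9]; color 3: [7].

χ(G) = 3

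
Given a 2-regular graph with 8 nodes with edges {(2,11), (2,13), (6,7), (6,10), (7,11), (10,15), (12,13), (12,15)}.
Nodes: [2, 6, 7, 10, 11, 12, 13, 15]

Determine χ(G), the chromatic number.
χ(G) = 2

Clique number ω(G) = 2 (lower bound: χ ≥ ω).
The graph is bipartite (no odd cycle), so 2 colors suffice: χ(G) = 2.
A valid 2-coloring: color 1: [2, 7, 10, 12]; color 2: [6, 11, 13, 15].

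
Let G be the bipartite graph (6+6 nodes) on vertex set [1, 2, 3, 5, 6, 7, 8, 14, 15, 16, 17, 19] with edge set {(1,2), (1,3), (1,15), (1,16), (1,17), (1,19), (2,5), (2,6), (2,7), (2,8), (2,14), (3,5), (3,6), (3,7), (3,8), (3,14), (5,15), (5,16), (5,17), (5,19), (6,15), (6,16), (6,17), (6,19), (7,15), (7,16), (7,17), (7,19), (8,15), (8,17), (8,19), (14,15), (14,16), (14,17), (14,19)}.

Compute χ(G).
Clique number ω(G) = 2 (lower bound: χ ≥ ω).
The graph is bipartite (no odd cycle), so 2 colors suffice: χ(G) = 2.
A valid 2-coloring: color 1: [2, 3, 15, 16, 17, 19]; color 2: [1, 5, 6, 7, 8, 14].

χ(G) = 2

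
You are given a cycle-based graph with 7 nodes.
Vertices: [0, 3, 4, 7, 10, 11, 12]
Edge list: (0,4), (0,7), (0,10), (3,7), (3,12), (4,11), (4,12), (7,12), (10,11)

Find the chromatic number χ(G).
χ(G) = 3

Clique number ω(G) = 3 (lower bound: χ ≥ ω).
The clique on [3, 7, 12] has size 3, forcing χ ≥ 3, and the coloring below uses 3 colors, so χ(G) = 3.
A valid 3-coloring: color 1: [0, 11, 12]; color 2: [4, 7, 10]; color 3: [3].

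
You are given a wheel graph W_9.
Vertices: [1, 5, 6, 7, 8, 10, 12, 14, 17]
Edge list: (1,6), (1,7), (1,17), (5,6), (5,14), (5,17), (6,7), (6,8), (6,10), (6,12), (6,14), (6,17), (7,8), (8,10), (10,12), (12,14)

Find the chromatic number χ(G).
χ(G) = 3

Clique number ω(G) = 3 (lower bound: χ ≥ ω).
The clique on [1, 6, 17] has size 3, forcing χ ≥ 3, and the coloring below uses 3 colors, so χ(G) = 3.
A valid 3-coloring: color 1: [6]; color 2: [7, 10, 14, 17]; color 3: [1, 5, 8, 12].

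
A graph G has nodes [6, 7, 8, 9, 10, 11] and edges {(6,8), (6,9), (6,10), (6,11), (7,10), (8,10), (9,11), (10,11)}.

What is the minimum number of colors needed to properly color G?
χ(G) = 3

Clique number ω(G) = 3 (lower bound: χ ≥ ω).
The clique on [6, 9, 11] has size 3, forcing χ ≥ 3, and the coloring below uses 3 colors, so χ(G) = 3.
A valid 3-coloring: color 1: [6, 7]; color 2: [9, 10]; color 3: [8, 11].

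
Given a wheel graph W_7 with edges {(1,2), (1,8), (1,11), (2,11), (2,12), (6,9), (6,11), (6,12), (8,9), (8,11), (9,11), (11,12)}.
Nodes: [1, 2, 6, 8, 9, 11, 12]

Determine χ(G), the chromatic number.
Clique number ω(G) = 3 (lower bound: χ ≥ ω).
The clique on [1, 8, 11] has size 3, forcing χ ≥ 3, and the coloring below uses 3 colors, so χ(G) = 3.
A valid 3-coloring: color 1: [11]; color 2: [2, 6, 8]; color 3: [1, 9, 12].

χ(G) = 3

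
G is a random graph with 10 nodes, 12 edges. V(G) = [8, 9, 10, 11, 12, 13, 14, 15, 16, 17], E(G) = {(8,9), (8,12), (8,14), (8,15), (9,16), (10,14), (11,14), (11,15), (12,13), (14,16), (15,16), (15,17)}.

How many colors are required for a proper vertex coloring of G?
Clique number ω(G) = 2 (lower bound: χ ≥ ω).
The graph is bipartite (no odd cycle), so 2 colors suffice: χ(G) = 2.
A valid 2-coloring: color 1: [9, 12, 14, 15]; color 2: [8, 10, 11, 13, 16, 17].

χ(G) = 2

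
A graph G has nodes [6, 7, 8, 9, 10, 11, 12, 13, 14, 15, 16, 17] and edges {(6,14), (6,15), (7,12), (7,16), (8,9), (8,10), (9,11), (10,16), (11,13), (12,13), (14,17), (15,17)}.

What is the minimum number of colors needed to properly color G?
χ(G) = 2

Clique number ω(G) = 2 (lower bound: χ ≥ ω).
The graph is bipartite (no odd cycle), so 2 colors suffice: χ(G) = 2.
A valid 2-coloring: color 1: [8, 11, 12, 14, 15, 16]; color 2: [6, 7, 9, 10, 13, 17].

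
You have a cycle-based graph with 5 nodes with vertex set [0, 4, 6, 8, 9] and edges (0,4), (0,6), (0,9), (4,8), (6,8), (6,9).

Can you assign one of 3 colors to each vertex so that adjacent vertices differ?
A valid 3-coloring: color 1: [4, 6]; color 2: [0, 8]; color 3: [9].
(χ(G) = 3 ≤ 3.)

Yes, G is 3-colorable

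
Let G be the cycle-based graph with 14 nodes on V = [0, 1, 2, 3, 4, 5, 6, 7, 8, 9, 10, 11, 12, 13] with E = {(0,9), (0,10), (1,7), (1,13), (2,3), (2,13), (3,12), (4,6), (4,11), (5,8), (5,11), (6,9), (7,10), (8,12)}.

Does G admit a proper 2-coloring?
A valid 2-coloring: color 1: [0, 3, 6, 7, 8, 11, 13]; color 2: [1, 2, 4, 5, 9, 10, 12].
(χ(G) = 2 ≤ 2.)

Yes, G is 2-colorable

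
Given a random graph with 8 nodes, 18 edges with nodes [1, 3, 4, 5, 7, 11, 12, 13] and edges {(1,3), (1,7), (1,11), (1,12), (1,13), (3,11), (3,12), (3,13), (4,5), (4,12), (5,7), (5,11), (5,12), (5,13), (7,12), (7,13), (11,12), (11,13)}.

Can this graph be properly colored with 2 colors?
The clique on vertices [1, 3, 11, 12] has size 4 > 2, so it alone needs 4 colors.

No, G is not 2-colorable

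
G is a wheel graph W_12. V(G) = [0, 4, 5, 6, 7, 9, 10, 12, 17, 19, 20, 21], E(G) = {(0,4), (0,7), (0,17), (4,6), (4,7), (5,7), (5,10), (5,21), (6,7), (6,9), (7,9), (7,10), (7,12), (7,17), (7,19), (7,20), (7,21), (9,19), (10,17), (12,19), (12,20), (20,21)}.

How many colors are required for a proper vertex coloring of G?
Clique number ω(G) = 3 (lower bound: χ ≥ ω).
Odd cycle [12, 19, 9, 6, 4, 0, 17, 10, 5, 21, 20] needs 3 colors (χ ≥ 3).
Vertex 7 is adjacent to every vertex of [0, 4, 5, 6, 9, 10, 12, 17, 19, 20, 21], which already need 3 colors among themselves, so 7 needs a new color (χ ≥ 4).
The coloring below uses 4 colors, so χ(G) = 4.
A valid 4-coloring: color 1: [7]; color 2: [4, 9, 12, 17, 21]; color 3: [0, 6, 10, 19, 20]; color 4: [5].

χ(G) = 4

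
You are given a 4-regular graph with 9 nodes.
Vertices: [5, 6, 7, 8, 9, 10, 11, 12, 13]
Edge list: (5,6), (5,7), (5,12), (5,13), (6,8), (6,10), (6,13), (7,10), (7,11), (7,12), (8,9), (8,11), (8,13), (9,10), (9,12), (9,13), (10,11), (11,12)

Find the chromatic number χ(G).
Clique number ω(G) = 3 (lower bound: χ ≥ ω).
Suppose a proper 3-coloring c exists. The clique [5, 6, 13] takes 3 distinct colors; by symmetry let c(5) = 1, c(6) = 2, c(13) = 3.
- Vertex 8: neighbors [6, 13] already have colors [2, 3] ⇒ c(8) = 1.
- Vertex 9: neighbors [8, 13] already have colors [1, 3] ⇒ c(9) = 2.
- Vertex 12: neighbors [5, 9] already have colors [1, 2] ⇒ c(12) = 3.
- Vertex 7: neighbors [5, 12] already have colors [1, 3] ⇒ c(7) = 2.
- Vertex 11: neighbors [8, 7, 12] already have colors [1, 2, 3] — all 3 colors blocked. Contradiction.
The forced assignments end in a contradiction, so G has no proper 3-coloring (χ ≥ 4).
The coloring below uses 4 colors, so χ(G) = 4.
A valid 4-coloring: color 1: [10, 12, 13]; color 2: [6, 7, 9]; color 3: [5, 11]; color 4: [8].

χ(G) = 4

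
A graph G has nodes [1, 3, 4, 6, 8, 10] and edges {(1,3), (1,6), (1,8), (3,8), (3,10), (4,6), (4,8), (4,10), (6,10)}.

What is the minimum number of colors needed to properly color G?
Clique number ω(G) = 3 (lower bound: χ ≥ ω).
The clique on [1, 3, 8] has size 3, forcing χ ≥ 3, and the coloring below uses 3 colors, so χ(G) = 3.
A valid 3-coloring: color 1: [8, 10]; color 2: [3, 6]; color 3: [1, 4].

χ(G) = 3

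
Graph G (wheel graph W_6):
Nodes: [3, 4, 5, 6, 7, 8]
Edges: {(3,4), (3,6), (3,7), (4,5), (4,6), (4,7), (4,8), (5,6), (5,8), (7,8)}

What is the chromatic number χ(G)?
Clique number ω(G) = 3 (lower bound: χ ≥ ω).
Odd cycle [8, 7, 3, 6, 5] needs 3 colors (χ ≥ 3).
Vertex 4 is adjacent to every vertex of [3, 5, 6, 7, 8], which already need 3 colors among themselves, so 4 needs a new color (χ ≥ 4).
The coloring below uses 4 colors, so χ(G) = 4.
A valid 4-coloring: color 1: [4]; color 2: [6, 8]; color 3: [5, 7]; color 4: [3].

χ(G) = 4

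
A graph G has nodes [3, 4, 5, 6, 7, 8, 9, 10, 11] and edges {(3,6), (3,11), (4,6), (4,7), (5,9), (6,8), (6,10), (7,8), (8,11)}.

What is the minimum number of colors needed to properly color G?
Clique number ω(G) = 2 (lower bound: χ ≥ ω).
The graph is bipartite (no odd cycle), so 2 colors suffice: χ(G) = 2.
A valid 2-coloring: color 1: [5, 6, 7, 11]; color 2: [3, 4, 8, 9, 10].

χ(G) = 2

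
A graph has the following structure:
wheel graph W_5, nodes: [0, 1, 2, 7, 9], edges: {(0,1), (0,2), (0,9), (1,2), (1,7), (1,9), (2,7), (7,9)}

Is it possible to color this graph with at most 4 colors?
A valid 4-coloring: color 1: [1]; color 2: [0, 7]; color 3: [2, 9].
(χ(G) = 3 ≤ 4.)

Yes, G is 4-colorable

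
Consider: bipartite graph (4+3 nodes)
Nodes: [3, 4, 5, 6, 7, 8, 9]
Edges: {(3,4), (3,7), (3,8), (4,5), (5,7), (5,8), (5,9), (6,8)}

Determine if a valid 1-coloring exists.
No, G is not 1-colorable

Edge (3,8) forces its endpoints to differ, so 1 color is not enough.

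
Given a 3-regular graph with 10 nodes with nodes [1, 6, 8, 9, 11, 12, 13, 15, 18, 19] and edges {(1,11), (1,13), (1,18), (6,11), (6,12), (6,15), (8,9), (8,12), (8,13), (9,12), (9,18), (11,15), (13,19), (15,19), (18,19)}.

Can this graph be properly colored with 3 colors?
Yes, G is 3-colorable

A valid 3-coloring: color 1: [1, 6, 8, 19]; color 2: [11, 12, 13, 18]; color 3: [9, 15].
(χ(G) = 3 ≤ 3.)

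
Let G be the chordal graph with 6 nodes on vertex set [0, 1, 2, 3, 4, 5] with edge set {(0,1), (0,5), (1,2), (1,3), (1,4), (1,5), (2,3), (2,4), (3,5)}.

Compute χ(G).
χ(G) = 3

Clique number ω(G) = 3 (lower bound: χ ≥ ω).
The clique on [0, 1, 5] has size 3, forcing χ ≥ 3, and the coloring below uses 3 colors, so χ(G) = 3.
A valid 3-coloring: color 1: [1]; color 2: [2, 5]; color 3: [0, 3, 4].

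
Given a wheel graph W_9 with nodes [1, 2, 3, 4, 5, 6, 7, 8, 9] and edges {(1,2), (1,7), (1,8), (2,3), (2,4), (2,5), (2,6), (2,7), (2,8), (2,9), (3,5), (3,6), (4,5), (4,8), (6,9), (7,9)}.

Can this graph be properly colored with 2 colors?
The clique on vertices [1, 2, 8] has size 3 > 2, so it alone needs 3 colors.

No, G is not 2-colorable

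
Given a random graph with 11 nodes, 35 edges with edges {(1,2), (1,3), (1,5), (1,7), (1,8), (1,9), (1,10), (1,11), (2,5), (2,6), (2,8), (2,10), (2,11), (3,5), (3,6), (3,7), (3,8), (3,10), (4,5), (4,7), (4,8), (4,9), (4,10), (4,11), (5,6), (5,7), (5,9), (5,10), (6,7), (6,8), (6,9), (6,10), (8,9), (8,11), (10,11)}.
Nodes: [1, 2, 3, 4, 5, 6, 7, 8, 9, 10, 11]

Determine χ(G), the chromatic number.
χ(G) = 4

Clique number ω(G) = 4 (lower bound: χ ≥ ω).
The clique on [1, 2, 8, 11] has size 4, forcing χ ≥ 4, and the coloring below uses 4 colors, so χ(G) = 4.
A valid 4-coloring: color 1: [5, 11]; color 2: [1, 4, 6]; color 3: [7, 8, 10]; color 4: [2, 3, 9].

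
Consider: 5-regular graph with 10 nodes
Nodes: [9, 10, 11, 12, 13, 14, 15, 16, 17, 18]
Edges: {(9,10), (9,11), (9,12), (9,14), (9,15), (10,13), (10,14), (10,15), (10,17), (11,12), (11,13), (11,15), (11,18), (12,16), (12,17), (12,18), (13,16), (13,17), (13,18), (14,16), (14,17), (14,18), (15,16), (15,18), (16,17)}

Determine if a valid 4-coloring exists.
Yes, G is 4-colorable

A valid 4-coloring: color 1: [12, 13, 14, 15]; color 2: [10, 11, 16]; color 3: [9, 17, 18].
(χ(G) = 3 ≤ 4.)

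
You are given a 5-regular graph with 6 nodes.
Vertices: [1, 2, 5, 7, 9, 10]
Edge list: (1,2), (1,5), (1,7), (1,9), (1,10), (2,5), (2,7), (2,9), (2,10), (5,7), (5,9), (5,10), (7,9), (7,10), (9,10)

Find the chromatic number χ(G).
χ(G) = 6

Clique number ω(G) = 6 (lower bound: χ ≥ ω).
The clique on [1, 2, 5, 7, 9, 10] has size 6, forcing χ ≥ 6, and the coloring below uses 6 colors, so χ(G) = 6.
A valid 6-coloring: color 1: [5]; color 2: [10]; color 3: [7]; color 4: [1]; color 5: [9]; color 6: [2].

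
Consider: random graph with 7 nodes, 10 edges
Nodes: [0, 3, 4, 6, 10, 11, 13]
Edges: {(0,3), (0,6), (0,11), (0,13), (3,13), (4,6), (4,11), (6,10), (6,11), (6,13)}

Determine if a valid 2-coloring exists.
The clique on vertices [0, 3, 13] has size 3 > 2, so it alone needs 3 colors.

No, G is not 2-colorable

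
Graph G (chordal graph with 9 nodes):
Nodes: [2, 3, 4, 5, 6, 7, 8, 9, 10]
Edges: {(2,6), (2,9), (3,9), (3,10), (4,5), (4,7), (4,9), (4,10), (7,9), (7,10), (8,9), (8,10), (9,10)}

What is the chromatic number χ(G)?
χ(G) = 4

Clique number ω(G) = 4 (lower bound: χ ≥ ω).
The clique on [4, 7, 9, 10] has size 4, forcing χ ≥ 4, and the coloring below uses 4 colors, so χ(G) = 4.
A valid 4-coloring: color 1: [5, 6, 9]; color 2: [2, 10]; color 3: [3, 4, 8]; color 4: [7].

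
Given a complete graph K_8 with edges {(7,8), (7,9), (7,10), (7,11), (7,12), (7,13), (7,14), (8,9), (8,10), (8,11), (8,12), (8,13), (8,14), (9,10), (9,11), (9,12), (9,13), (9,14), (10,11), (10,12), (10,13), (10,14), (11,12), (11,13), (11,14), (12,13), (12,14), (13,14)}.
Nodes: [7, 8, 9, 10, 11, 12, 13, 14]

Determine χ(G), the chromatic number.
χ(G) = 8

Clique number ω(G) = 8 (lower bound: χ ≥ ω).
The clique on [7, 8, 9, 10, 11, 12, 13, 14] has size 8, forcing χ ≥ 8, and the coloring below uses 8 colors, so χ(G) = 8.
A valid 8-coloring: color 1: [12]; color 2: [14]; color 3: [13]; color 4: [10]; color 5: [7]; color 6: [8]; color 7: [11]; color 8: [9].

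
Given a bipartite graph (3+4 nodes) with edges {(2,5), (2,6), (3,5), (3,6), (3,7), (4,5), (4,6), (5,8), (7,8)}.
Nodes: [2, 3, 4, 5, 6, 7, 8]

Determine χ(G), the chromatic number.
Clique number ω(G) = 2 (lower bound: χ ≥ ω).
The graph is bipartite (no odd cycle), so 2 colors suffice: χ(G) = 2.
A valid 2-coloring: color 1: [5, 6, 7]; color 2: [2, 3, 4, 8].

χ(G) = 2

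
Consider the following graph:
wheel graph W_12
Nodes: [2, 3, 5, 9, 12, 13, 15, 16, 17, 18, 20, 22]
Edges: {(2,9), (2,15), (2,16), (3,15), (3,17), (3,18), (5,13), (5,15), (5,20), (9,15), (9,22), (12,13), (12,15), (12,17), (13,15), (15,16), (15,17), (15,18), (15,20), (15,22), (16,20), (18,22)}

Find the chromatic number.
χ(G) = 4

Clique number ω(G) = 3 (lower bound: χ ≥ ω).
Odd cycle [5, 20, 16, 2, 9, 22, 18, 3, 17, 12, 13] needs 3 colors (χ ≥ 3).
Vertex 15 is adjacent to every vertex of [2, 3, 5, 9, 12, 13, 16, 17, 18, 20, 22], which already need 3 colors among themselves, so 15 needs a new color (χ ≥ 4).
The coloring below uses 4 colors, so χ(G) = 4.
A valid 4-coloring: color 1: [15]; color 2: [5, 9, 12, 16, 18]; color 3: [2, 3, 13, 20, 22]; color 4: [17].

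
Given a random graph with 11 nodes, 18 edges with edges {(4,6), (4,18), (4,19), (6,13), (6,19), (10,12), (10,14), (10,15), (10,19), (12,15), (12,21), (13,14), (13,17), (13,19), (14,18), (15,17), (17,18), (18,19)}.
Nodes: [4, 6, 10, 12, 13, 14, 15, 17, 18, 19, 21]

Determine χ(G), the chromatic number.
Clique number ω(G) = 3 (lower bound: χ ≥ ω).
The clique on [10, 12, 15] has size 3, forcing χ ≥ 3, and the coloring below uses 3 colors, so χ(G) = 3.
A valid 3-coloring: color 1: [12, 14, 17, 19]; color 2: [6, 15, 18, 21]; color 3: [4, 10, 13].

χ(G) = 3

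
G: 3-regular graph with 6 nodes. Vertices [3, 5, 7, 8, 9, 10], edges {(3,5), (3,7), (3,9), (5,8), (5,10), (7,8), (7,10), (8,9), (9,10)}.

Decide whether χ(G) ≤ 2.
A valid 2-coloring: color 1: [5, 7, 9]; color 2: [3, 8, 10].
(χ(G) = 2 ≤ 2.)

Yes, G is 2-colorable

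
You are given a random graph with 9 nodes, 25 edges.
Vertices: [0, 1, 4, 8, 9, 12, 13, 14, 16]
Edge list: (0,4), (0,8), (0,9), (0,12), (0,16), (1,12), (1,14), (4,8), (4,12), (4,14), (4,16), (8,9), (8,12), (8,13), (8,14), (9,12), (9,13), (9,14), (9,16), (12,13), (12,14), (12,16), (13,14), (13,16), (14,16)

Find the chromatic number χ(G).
χ(G) = 5

Clique number ω(G) = 5 (lower bound: χ ≥ ω).
The clique on [8, 9, 12, 13, 14] has size 5, forcing χ ≥ 5, and the coloring below uses 5 colors, so χ(G) = 5.
A valid 5-coloring: color 1: [12]; color 2: [0, 14]; color 3: [1, 8, 16]; color 4: [4, 9]; color 5: [13].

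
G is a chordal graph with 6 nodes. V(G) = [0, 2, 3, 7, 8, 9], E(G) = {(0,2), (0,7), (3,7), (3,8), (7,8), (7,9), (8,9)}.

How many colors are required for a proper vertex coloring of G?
χ(G) = 3

Clique number ω(G) = 3 (lower bound: χ ≥ ω).
The clique on [7, 8, 9] has size 3, forcing χ ≥ 3, and the coloring below uses 3 colors, so χ(G) = 3.
A valid 3-coloring: color 1: [2, 7]; color 2: [0, 8]; color 3: [3, 9].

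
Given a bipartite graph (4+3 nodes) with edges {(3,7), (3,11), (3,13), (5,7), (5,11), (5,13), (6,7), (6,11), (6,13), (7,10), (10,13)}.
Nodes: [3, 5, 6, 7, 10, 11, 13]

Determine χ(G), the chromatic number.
Clique number ω(G) = 2 (lower bound: χ ≥ ω).
The graph is bipartite (no odd cycle), so 2 colors suffice: χ(G) = 2.
A valid 2-coloring: color 1: [7, 11, 13]; color 2: [3, 5, 6, 10].

χ(G) = 2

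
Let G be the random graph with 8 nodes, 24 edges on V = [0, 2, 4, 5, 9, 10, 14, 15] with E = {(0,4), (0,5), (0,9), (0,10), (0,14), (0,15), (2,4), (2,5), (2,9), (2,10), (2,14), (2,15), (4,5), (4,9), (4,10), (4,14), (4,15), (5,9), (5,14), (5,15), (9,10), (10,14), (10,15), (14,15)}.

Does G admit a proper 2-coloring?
No, G is not 2-colorable

The clique on vertices [0, 4, 10, 14, 15] has size 5 > 2, so it alone needs 5 colors.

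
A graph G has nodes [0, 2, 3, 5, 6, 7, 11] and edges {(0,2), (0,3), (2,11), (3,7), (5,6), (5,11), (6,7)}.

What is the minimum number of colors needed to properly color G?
χ(G) = 3

Clique number ω(G) = 2 (lower bound: χ ≥ ω).
Odd cycle [5, 11, 2, 0, 3, 7, 6] needs 3 colors (χ ≥ 3).
The coloring below uses 3 colors, so χ(G) = 3.
A valid 3-coloring: color 1: [2, 5, 7]; color 2: [3, 6, 11]; color 3: [0].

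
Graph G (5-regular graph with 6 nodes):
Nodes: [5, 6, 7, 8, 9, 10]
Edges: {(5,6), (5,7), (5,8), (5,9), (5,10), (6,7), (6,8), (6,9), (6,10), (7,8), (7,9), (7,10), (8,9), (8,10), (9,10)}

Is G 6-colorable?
A valid 6-coloring: color 1: [8]; color 2: [5]; color 3: [6]; color 4: [10]; color 5: [7]; color 6: [9].
(χ(G) = 6 ≤ 6.)

Yes, G is 6-colorable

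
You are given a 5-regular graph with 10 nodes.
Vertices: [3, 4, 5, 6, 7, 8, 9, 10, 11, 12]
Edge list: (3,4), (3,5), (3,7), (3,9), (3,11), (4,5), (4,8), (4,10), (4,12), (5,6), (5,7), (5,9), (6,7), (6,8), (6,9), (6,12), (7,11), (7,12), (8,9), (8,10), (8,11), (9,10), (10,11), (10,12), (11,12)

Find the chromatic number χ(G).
Clique number ω(G) = 3 (lower bound: χ ≥ ω).
Odd cycle [11, 3, 5, 6, 12] needs 3 colors (χ ≥ 3).
Vertex 7 is adjacent to every vertex of [3, 5, 6, 11, 12], which already need 3 colors among themselves, so 7 needs a new color (χ ≥ 4).
The coloring below uses 4 colors, so χ(G) = 4.
A valid 4-coloring: color 1: [3, 6, 10]; color 2: [5, 8, 12]; color 3: [4, 7, 9]; color 4: [11].

χ(G) = 4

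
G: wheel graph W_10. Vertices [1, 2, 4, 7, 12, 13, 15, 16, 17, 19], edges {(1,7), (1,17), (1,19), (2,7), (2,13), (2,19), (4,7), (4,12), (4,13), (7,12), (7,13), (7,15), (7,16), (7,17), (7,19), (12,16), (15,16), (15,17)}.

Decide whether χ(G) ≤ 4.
Yes, G is 4-colorable

A valid 4-coloring: color 1: [7]; color 2: [4, 16, 17, 19]; color 3: [1, 2, 12, 15]; color 4: [13].
(χ(G) = 4 ≤ 4.)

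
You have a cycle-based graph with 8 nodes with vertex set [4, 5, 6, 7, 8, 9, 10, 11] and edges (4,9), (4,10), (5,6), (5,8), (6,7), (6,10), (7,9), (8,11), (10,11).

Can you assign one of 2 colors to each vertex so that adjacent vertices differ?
Odd cycle [6, 5, 8, 11, 10] needs 3 colors (χ ≥ 3).
Hence χ(G) ≥ 3 > 2, so no proper 2-coloring exists.

No, G is not 2-colorable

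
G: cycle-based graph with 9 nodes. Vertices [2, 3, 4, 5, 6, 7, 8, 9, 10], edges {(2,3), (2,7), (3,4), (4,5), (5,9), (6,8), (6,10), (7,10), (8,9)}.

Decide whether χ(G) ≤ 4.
Yes, G is 4-colorable

A valid 4-coloring: color 1: [2, 4, 9, 10]; color 2: [3, 5, 7, 8]; color 3: [6].
(χ(G) = 3 ≤ 4.)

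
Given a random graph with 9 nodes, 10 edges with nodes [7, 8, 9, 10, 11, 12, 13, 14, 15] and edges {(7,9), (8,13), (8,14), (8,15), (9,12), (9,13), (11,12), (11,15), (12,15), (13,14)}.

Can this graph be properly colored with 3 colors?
A valid 3-coloring: color 1: [7, 10, 12, 13]; color 2: [8, 9, 11]; color 3: [14, 15].
(χ(G) = 3 ≤ 3.)

Yes, G is 3-colorable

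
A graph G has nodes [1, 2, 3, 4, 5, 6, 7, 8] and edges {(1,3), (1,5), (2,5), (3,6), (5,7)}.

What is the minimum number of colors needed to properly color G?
χ(G) = 2

Clique number ω(G) = 2 (lower bound: χ ≥ ω).
The graph is bipartite (no odd cycle), so 2 colors suffice: χ(G) = 2.
A valid 2-coloring: color 1: [3, 4, 5, 8]; color 2: [1, 2, 6, 7].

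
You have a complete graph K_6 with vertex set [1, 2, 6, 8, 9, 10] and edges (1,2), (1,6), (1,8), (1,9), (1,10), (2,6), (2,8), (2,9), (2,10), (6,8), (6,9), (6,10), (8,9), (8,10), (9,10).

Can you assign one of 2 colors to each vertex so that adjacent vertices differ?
No, G is not 2-colorable

The clique on vertices [1, 2, 6, 8, 9, 10] has size 6 > 2, so it alone needs 6 colors.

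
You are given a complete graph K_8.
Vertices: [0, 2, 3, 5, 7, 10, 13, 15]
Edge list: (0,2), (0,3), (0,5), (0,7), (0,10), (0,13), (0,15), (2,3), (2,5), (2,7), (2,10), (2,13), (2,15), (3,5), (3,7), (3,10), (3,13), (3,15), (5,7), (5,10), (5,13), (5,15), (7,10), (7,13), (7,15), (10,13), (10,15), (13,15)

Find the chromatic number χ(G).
χ(G) = 8

Clique number ω(G) = 8 (lower bound: χ ≥ ω).
The clique on [0, 2, 3, 5, 7, 10, 13, 15] has size 8, forcing χ ≥ 8, and the coloring below uses 8 colors, so χ(G) = 8.
A valid 8-coloring: color 1: [7]; color 2: [10]; color 3: [13]; color 4: [15]; color 5: [2]; color 6: [3]; color 7: [5]; color 8: [0].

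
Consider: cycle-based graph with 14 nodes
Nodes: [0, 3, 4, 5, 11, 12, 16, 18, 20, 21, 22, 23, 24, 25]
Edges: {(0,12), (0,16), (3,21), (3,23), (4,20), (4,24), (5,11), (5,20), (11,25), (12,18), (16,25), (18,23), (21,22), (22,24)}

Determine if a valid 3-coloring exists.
Yes, G is 3-colorable

A valid 3-coloring: color 1: [11, 12, 16, 20, 21, 23, 24]; color 2: [0, 3, 4, 5, 18, 22, 25].
(χ(G) = 2 ≤ 3.)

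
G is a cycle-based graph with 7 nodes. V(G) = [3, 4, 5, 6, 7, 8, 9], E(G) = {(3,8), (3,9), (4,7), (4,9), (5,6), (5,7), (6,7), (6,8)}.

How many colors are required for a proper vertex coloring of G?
Clique number ω(G) = 3 (lower bound: χ ≥ ω).
The clique on [5, 6, 7] has size 3, forcing χ ≥ 3, and the coloring below uses 3 colors, so χ(G) = 3.
A valid 3-coloring: color 1: [7, 8, 9]; color 2: [3, 4, 6]; color 3: [5].

χ(G) = 3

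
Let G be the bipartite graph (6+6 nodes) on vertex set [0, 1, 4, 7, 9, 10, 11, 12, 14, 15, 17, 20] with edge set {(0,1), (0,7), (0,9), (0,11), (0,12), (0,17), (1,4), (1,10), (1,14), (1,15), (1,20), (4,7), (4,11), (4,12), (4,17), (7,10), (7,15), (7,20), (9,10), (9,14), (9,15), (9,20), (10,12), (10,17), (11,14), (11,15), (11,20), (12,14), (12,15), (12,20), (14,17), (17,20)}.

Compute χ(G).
Clique number ω(G) = 2 (lower bound: χ ≥ ω).
The graph is bipartite (no odd cycle), so 2 colors suffice: χ(G) = 2.
A valid 2-coloring: color 1: [1, 7, 9, 11, 12, 17]; color 2: [0, 4, 10, 14, 15, 20].

χ(G) = 2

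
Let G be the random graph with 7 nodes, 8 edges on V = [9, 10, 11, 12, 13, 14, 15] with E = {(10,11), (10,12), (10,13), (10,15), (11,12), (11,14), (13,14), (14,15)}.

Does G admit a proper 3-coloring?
Yes, G is 3-colorable

A valid 3-coloring: color 1: [9, 10, 14]; color 2: [11, 13, 15]; color 3: [12].
(χ(G) = 3 ≤ 3.)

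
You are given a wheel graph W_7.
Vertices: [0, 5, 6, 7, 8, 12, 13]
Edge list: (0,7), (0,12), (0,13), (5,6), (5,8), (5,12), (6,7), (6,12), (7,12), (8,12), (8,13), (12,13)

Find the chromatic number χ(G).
χ(G) = 3

Clique number ω(G) = 3 (lower bound: χ ≥ ω).
The clique on [0, 12, 13] has size 3, forcing χ ≥ 3, and the coloring below uses 3 colors, so χ(G) = 3.
A valid 3-coloring: color 1: [12]; color 2: [0, 6, 8]; color 3: [5, 7, 13].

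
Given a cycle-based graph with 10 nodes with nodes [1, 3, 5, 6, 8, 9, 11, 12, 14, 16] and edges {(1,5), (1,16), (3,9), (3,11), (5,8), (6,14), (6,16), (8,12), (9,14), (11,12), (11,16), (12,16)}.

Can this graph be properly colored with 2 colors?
The clique on vertices [11, 12, 16] has size 3 > 2, so it alone needs 3 colors.

No, G is not 2-colorable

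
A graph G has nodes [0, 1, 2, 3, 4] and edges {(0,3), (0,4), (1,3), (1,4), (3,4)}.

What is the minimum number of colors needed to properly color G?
χ(G) = 3

Clique number ω(G) = 3 (lower bound: χ ≥ ω).
The clique on [0, 3, 4] has size 3, forcing χ ≥ 3, and the coloring below uses 3 colors, so χ(G) = 3.
A valid 3-coloring: color 1: [2, 4]; color 2: [3]; color 3: [0, 1].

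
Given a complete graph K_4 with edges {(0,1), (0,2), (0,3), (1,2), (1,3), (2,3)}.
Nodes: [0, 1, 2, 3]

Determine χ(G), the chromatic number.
Clique number ω(G) = 4 (lower bound: χ ≥ ω).
The clique on [0, 1, 2, 3] has size 4, forcing χ ≥ 4, and the coloring below uses 4 colors, so χ(G) = 4.
A valid 4-coloring: color 1: [0]; color 2: [1]; color 3: [3]; color 4: [2].

χ(G) = 4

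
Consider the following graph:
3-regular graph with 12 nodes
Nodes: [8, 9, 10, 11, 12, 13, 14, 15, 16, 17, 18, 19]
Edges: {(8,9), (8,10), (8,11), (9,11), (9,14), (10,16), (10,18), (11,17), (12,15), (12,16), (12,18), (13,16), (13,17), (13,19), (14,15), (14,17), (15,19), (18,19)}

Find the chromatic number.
χ(G) = 3

Clique number ω(G) = 3 (lower bound: χ ≥ ω).
The clique on [8, 9, 11] has size 3, forcing χ ≥ 3, and the coloring below uses 3 colors, so χ(G) = 3.
A valid 3-coloring: color 1: [8, 15, 16, 17, 18]; color 2: [10, 11, 12, 14, 19]; color 3: [9, 13].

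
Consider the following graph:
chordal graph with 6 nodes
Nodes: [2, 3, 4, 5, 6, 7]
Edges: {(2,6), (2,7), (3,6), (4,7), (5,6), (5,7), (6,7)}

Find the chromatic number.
Clique number ω(G) = 3 (lower bound: χ ≥ ω).
The clique on [2, 6, 7] has size 3, forcing χ ≥ 3, and the coloring below uses 3 colors, so χ(G) = 3.
A valid 3-coloring: color 1: [4, 6]; color 2: [3, 7]; color 3: [2, 5].

χ(G) = 3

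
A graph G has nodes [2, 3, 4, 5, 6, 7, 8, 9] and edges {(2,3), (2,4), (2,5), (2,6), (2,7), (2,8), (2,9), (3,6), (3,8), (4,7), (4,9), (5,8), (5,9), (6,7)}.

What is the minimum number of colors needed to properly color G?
χ(G) = 4

Clique number ω(G) = 3 (lower bound: χ ≥ ω).
Odd cycle [7, 4, 9, 5, 8, 3, 6] needs 3 colors (χ ≥ 3).
Vertex 2 is adjacent to every vertex of [3, 4, 5, 6, 7, 8, 9], which already need 3 colors among themselves, so 2 needs a new color (χ ≥ 4).
The coloring below uses 4 colors, so χ(G) = 4.
A valid 4-coloring: color 1: [2]; color 2: [3, 7, 9]; color 3: [4, 5, 6]; color 4: [8].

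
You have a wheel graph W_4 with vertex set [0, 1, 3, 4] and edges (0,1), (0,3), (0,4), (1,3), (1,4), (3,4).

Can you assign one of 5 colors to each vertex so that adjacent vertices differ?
Yes, G is 5-colorable

A valid 5-coloring: color 1: [3]; color 2: [0]; color 3: [4]; color 4: [1].
(χ(G) = 4 ≤ 5.)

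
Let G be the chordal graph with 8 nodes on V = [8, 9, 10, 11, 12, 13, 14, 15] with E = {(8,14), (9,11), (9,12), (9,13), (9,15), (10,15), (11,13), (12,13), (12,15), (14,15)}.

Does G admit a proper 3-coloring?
A valid 3-coloring: color 1: [8, 13, 15]; color 2: [9, 10, 14]; color 3: [11, 12].
(χ(G) = 3 ≤ 3.)

Yes, G is 3-colorable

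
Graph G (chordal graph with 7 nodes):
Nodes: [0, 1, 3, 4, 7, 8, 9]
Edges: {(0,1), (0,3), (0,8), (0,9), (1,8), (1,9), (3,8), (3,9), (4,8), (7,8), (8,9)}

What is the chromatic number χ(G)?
χ(G) = 4

Clique number ω(G) = 4 (lower bound: χ ≥ ω).
The clique on [0, 1, 8, 9] has size 4, forcing χ ≥ 4, and the coloring below uses 4 colors, so χ(G) = 4.
A valid 4-coloring: color 1: [8]; color 2: [0, 4, 7]; color 3: [9]; color 4: [1, 3].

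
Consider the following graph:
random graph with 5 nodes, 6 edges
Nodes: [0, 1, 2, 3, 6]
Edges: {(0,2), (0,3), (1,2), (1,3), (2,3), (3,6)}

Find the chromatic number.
χ(G) = 3

Clique number ω(G) = 3 (lower bound: χ ≥ ω).
The clique on [0, 2, 3] has size 3, forcing χ ≥ 3, and the coloring below uses 3 colors, so χ(G) = 3.
A valid 3-coloring: color 1: [3]; color 2: [2, 6]; color 3: [0, 1].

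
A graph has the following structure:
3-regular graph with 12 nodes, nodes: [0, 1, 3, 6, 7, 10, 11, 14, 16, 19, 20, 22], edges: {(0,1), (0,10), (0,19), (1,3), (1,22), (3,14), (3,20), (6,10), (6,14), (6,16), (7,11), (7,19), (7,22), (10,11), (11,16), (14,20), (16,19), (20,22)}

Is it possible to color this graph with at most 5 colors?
Yes, G is 5-colorable

A valid 5-coloring: color 1: [1, 10, 14, 19]; color 2: [0, 3, 6, 11, 22]; color 3: [7, 16, 20].
(χ(G) = 3 ≤ 5.)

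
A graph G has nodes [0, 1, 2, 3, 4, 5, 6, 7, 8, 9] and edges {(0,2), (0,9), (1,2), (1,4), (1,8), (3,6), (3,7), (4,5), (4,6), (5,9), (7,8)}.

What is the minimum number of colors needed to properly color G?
Clique number ω(G) = 2 (lower bound: χ ≥ ω).
The graph is bipartite (no odd cycle), so 2 colors suffice: χ(G) = 2.
A valid 2-coloring: color 1: [0, 1, 5, 6, 7]; color 2: [2, 3, 4, 8, 9].

χ(G) = 2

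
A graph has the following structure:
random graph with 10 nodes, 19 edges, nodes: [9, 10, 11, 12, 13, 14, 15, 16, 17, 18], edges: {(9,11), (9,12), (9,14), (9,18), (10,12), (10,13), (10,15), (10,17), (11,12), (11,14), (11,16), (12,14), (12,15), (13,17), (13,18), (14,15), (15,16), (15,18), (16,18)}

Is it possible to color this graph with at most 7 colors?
Yes, G is 7-colorable

A valid 7-coloring: color 1: [9, 13, 15]; color 2: [12, 16, 17]; color 3: [10, 14, 18]; color 4: [11].
(χ(G) = 4 ≤ 7.)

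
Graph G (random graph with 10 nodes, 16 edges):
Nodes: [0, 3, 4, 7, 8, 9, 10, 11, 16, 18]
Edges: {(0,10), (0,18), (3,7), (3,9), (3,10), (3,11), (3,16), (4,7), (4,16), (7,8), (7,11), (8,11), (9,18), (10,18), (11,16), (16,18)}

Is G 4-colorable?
A valid 4-coloring: color 1: [3, 4, 8, 18]; color 2: [7, 9, 10, 16]; color 3: [0, 11].
(χ(G) = 3 ≤ 4.)

Yes, G is 4-colorable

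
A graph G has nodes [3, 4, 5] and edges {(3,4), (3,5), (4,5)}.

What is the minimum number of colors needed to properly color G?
χ(G) = 3

Clique number ω(G) = 3 (lower bound: χ ≥ ω).
The clique on [3, 4, 5] has size 3, forcing χ ≥ 3, and the coloring below uses 3 colors, so χ(G) = 3.
A valid 3-coloring: color 1: [3]; color 2: [4]; color 3: [5].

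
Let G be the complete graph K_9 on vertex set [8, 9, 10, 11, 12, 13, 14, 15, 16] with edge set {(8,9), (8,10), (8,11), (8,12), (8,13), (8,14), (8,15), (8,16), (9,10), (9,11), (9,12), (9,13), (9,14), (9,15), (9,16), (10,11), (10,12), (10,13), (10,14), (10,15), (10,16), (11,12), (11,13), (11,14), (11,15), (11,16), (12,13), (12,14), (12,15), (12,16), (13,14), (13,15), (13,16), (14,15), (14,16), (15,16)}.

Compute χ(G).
Clique number ω(G) = 9 (lower bound: χ ≥ ω).
The clique on [8, 9, 10, 11, 12, 13, 14, 15, 16] has size 9, forcing χ ≥ 9, and the coloring below uses 9 colors, so χ(G) = 9.
A valid 9-coloring: color 1: [13]; color 2: [14]; color 3: [12]; color 4: [15]; color 5: [10]; color 6: [9]; color 7: [8]; color 8: [11]; color 9: [16].

χ(G) = 9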